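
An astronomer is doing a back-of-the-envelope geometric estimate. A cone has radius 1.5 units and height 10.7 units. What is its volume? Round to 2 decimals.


Shape: cone
Radius r = 1.5 units, Height h = 10.7 units
Formula: V = (1/3) * pi * r^2 * h
r^2 = 2.25
pi * r^2 * h = pi * 2.25 * 10.7 = 24.075 * pi
V = 24.075 * pi / 3
V = 25.21
25.21 units^3


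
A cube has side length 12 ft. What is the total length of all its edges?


Shape: cube
Side s = 12 ft
A cube has 12 edges, all equal.
Formula: total edge length = 12 * s
Total = 12 * 12
Total = 144
144 ft


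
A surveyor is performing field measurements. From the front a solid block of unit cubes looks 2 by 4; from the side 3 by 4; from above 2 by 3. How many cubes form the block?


Orthographic views of a solid rectangular block:
Front view 2 x 4 -> length = 2, height = 4
Side view 3 x 4 -> width = 3, height = 4 (consistent)
Top view 2 x 3 -> confirms length = 2, width = 3
The block is 2 x 3 x 4.
Total unit cubes = 2 * 3 * 4 = 24
24 unit cubes


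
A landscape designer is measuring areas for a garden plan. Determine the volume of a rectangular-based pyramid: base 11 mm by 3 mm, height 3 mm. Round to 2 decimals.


Shape: rectangular pyramid
Base: 11 mm x 3 mm, Height h = 3 mm
Formula: V = (1/3) * base_area * h
base_area = 11 * 3 = 33
base_area * h = 33 * 3 = 99
V = 99 / 3
V = 33
33 mm^3


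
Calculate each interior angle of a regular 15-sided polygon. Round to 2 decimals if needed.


Shape: regular pentadecagon (15 sides)
Formula: interior angle = (n - 2) * 180 / n
(n - 2) = 13
(n - 2) * 180 = 2340
angle = 2340 / 15
angle = 156
156 degrees


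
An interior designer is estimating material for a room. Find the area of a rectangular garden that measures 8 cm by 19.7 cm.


Shape: rectangle
Length l = 8 cm, Width w = 19.7 cm
Formula: A = l * w
A = 8 * 19.7
A = 157.6
157.6 cm^2


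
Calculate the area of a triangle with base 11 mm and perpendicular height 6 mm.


Shape: triangle
Base b = 11 mm, Height h = 6 mm
Formula: A = (1/2) * b * h
A = 0.5 * 11 * 6
A = 0.5 * 66
A = 33
33 mm^2


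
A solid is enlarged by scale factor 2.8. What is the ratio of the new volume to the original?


Linear scale factor k = 2.8
Rule: under a linear scaling by k, volumes scale by k^3.
k^3 = 2.8 * 2.8 * 2.8
k^3 = 7.84 * 2.8
k^3 = 21.952
Volume scales by a factor of 21.952.
21.952 (dimensionless)


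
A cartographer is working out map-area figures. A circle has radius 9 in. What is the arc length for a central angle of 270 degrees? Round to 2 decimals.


Shape: circular arc
Radius r = 9 in, Angle = 270 degrees
Formula: L = (angle/360) * 2 * pi * r
2 * pi * r = 18 * pi
L = (270/360) * 18 * pi
L = 13.5 * pi
L = 42.41
42.41 in


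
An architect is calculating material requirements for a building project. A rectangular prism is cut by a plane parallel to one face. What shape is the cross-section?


Solid: rectangular prism
Cutting plane: parallel to one face
Visualize the intersection of the plane with the solid's surface.
The boundary of the cut region is a rectangle.
rectangle


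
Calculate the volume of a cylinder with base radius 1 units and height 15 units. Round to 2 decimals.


Shape: cylinder
Radius r = 1 units, Height h = 15 units
Formula: V = pi * r^2 * h
r^2 = 1
V = pi * 1 * 15
V = 15 * pi
V = 47.12
47.12 units^3


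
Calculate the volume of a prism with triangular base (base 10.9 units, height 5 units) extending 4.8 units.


Shape: triangular prism
Triangle base = 10.9 units, triangle height = 5 units, prism length L = 4.8 units
Formula: V = (1/2 * b * h_tri) * L
Cross-section area = 0.5 * 10.9 * 5 = 27.25
V = 27.25 * 4.8
V = 130.8
130.8 units^3


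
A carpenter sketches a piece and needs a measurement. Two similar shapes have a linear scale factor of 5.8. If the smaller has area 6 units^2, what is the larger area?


Linear scale factor k = 5.8
Original area = 6 units^2
Rule: under a linear scaling by k, areas scale by k^2.
k^2 = 5.8^2 = 33.64
New area = 6 * 33.64
New area = 201.84
201.84 units^2


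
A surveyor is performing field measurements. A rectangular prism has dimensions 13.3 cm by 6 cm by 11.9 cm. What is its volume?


Shape: rectangular prism
l = 13.3 cm, w = 6 cm, h = 11.9 cm
Formula: V = l * w * h
V = 13.3 * 6 * 11.9
V = 79.8 * 11.9
V = 949.62
949.62 cm^3


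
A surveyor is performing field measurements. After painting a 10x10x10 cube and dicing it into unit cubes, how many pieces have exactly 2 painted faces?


Large cube: 10 x 10 x 10, cut into unit cubes.
n = 10, so n - 2 = 8
Cubes with 2 painted faces lie along the edges, excluding corners.
A cube has 12 edges; each contributes (n - 2) = 8 such cubes.
Count = 12 * 8 = 96
96 unit cubes


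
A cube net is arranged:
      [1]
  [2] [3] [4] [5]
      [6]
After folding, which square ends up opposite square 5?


Net: cross layout. Take square 3 as the base (bottom).
Fold the four squares in the horizontal row up around 3: 2 -> left, 4 -> right, 5 wraps to the top.
Fold 1 and 6 up from 3: 1 -> back, 6 -> front.
Opposite pairs are therefore: (1, 6), (2, 4), (3, 5).
Face 5 is opposite face 3.
face 3


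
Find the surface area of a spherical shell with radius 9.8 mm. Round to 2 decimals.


Shape: sphere
Radius r = 9.8 mm
Formula: SA = 4 * pi * r^2
r^2 = 96.04
SA = 4 * pi * 96.04
SA = 384.16 * pi
SA = 1206.87
1206.87 mm^2


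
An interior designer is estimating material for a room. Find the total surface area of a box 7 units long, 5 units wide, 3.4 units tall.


Shape: rectangular prism
l = 7 units, w = 5 units, h = 3.4 units
Formula: SA = 2(lw + lh + wh)
lw = 35, lh = 23.8, wh = 17
lw + lh + wh = 75.8
SA = 2 * 75.8
SA = 151.6
151.6 units^2


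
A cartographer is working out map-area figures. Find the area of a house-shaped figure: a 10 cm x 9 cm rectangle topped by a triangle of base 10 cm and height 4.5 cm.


Composite shape: rectangle + triangle
Rectangle area = 10 * 9 = 90
Triangle area = 0.5 * 10 * 4.5 = 22.5
Total = 90 + 22.5
Total = 112.5
112.5 cm^2


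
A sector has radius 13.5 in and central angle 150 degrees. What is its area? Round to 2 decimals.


Shape: circular sector
Radius r = 13.5 in, Angle = 150 degrees
Formula: A = (angle/360) * pi * r^2
r^2 = 182.25
Fraction of circle = 150/360
A = (150/360) * pi * 182.25
A = 75.9375 * pi
A = 238.56
238.56 in^2


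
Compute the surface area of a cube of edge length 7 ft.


Shape: cube
Side s = 7 ft
A cube has 6 square faces.
Formula: SA = 6 * s^2
s^2 = 49
SA = 6 * 49
SA = 294
294 ft^2


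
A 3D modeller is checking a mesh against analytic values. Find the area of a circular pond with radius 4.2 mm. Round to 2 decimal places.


Shape: circle
Radius r = 4.2 mm
Formula: A = pi * r^2
r^2 = 4.2^2 = 17.64
A = pi * 17.64
A = 55.42
55.42 mm^2


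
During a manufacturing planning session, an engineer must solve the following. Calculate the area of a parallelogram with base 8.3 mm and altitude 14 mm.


Shape: parallelogram
Base b = 8.3 mm, Height h = 14 mm
Formula: A = b * h
A = 8.3 * 14
A = 116.2
116.2 mm^2


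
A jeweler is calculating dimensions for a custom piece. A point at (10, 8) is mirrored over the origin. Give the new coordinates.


Transformation: reflection
Original point: (10, 8)
Rule for reflection through the origin: (x, y) -> (-x, -y)
Apply: (10, 8) -> (-10, -8)
(-10, -8)


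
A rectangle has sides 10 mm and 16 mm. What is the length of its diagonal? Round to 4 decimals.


Shape: rectangle (diagonal via Pythagoras)
Sides: 10 mm and 16 mm
Formula: d = sqrt(l^2 + w^2)
l^2 = 100, w^2 = 256
l^2 + w^2 = 356
d = sqrt(356)
d = 18.868
18.868 mm


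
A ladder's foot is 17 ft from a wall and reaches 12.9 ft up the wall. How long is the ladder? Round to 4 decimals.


Shape: right triangle
Legs a = 17 ft, b = 12.9 ft
Formula: c = sqrt(a^2 + b^2)
a^2 = 289, b^2 = 166.41
a^2 + b^2 = 455.41
c = sqrt(455.41)
c = 21.3403
21.3403 ft


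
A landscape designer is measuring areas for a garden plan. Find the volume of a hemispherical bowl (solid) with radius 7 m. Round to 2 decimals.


Shape: hemisphere (half of a sphere)
Radius r = 7 m
Formula: V = (1/2) * (4/3) * pi * r^3 = (2/3) * pi * r^3
r^3 = 343
(2/3) * 343 = 228.666667
V = 228.666667 * pi
V = 718.38
718.38 m^3


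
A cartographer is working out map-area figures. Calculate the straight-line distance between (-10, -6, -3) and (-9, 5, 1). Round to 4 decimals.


3D distance between two points
P1 = (-10, -6, -3), P2 = (-9, 5, 1)
Formula: d = sqrt((x2-x1)^2 + (y2-y1)^2 + (z2-z1)^2)
dx = -9 - -10 = 1
dy = 5 - -6 = 11
dz = 1 - -3 = 4
dx^2 + dy^2 + dz^2 = 1 + 121 + 16 = 138
d = sqrt(138)
d = 11.7473
11.7473 units


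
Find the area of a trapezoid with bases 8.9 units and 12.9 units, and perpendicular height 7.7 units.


Shape: trapezoid
Parallel sides a = 8.9 units, b = 12.9 units; Height h = 7.7 units
Formula: A = (a + b) * h / 2
a + b = 8.9 + 12.9 = 21.8
A = 21.8 * 7.7 / 2
A = 167.86 / 2
A = 83.93
83.93 units^2


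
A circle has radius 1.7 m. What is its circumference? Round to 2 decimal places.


Shape: circle
Radius r = 1.7 m
Formula: C = 2 * pi * r
C = 2 * pi * 1.7
C = 3.4 * pi
C = 10.68
10.68 m


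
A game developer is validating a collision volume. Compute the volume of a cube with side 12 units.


Shape: cube
Side s = 12 units
Formula: V = s^3
V = 12 * 12 * 12
V = 144 * 12
V = 1728
1728 units^3


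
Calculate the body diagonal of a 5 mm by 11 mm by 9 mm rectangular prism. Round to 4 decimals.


Shape: rectangular box (space diagonal)
l = 5 mm, w = 11 mm, h = 9 mm
Visualize: the diagonal of the base, then a right triangle with that diagonal and the height.
Formula: d = sqrt(l^2 + w^2 + h^2)
l^2 + w^2 + h^2 = 25 + 121 + 81 = 227
d = sqrt(227)
d = 15.0665
15.0665 mm


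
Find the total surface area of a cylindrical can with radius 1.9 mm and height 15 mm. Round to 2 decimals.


Shape: closed cylinder
Radius r = 1.9 mm, Height h = 15 mm
Formula: SA = 2*pi*r^2 + 2*pi*r*h = 2*pi*r*(r + h)
r + h = 16.9
2 * r * (r + h) = 2 * 1.9 * 16.9 = 64.22
SA = 64.22 * pi
SA = 201.75
201.75 mm^2


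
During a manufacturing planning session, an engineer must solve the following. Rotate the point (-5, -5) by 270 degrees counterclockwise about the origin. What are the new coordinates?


Transformation: rotation about the origin
Original point: (-5, -5)
Rule for 270 deg counterclockwise: (x, y) -> (y, -x)
Apply: (-5, -5) -> (-5, 5)
(-5, 5)


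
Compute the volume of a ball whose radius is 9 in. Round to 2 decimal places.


Shape: sphere
Radius r = 9 in
Formula: V = (4/3) * pi * r^3
r^3 = 729
(4/3) * 729 = 972
V = 972 * pi
V = 3053.63
3053.63 in^3


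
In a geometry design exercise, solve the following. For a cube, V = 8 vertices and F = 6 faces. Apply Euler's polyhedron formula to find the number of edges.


Polyhedron: cube
Euler's formula for convex polyhedra: V - E + F = 2
Given: V = 8 vertices and F = 6 faces
Solve for E:
E = V + F - 2 = 8 + 6 - 2 = 12
12 edges


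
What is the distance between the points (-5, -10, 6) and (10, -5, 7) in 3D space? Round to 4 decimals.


3D distance between two points
P1 = (-5, -10, 6), P2 = (10, -5, 7)
Formula: d = sqrt((x2-x1)^2 + (y2-y1)^2 + (z2-z1)^2)
dx = 10 - -5 = 15
dy = -5 - -10 = 5
dz = 7 - 6 = 1
dx^2 + dy^2 + dz^2 = 225 + 25 + 1 = 251
d = sqrt(251)
d = 15.843
15.843 units


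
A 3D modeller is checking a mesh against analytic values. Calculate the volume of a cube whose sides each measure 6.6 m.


Shape: cube
Side s = 6.6 m
Formula: V = s^3
V = 6.6 * 6.6 * 6.6
V = 43.56 * 6.6
V = 287.496
287.496 m^3


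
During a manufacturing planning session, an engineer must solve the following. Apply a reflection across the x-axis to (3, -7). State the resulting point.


Transformation: reflection
Original point: (3, -7)
Rule for reflection over the x-axis: (x, y) -> (x, -y)
Apply: (3, -7) -> (3, 7)
(3, 7)


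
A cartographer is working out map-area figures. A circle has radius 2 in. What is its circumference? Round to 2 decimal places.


Shape: circle
Radius r = 2 in
Formula: C = 2 * pi * r
C = 2 * pi * 2
C = 4 * pi
C = 12.57
12.57 in


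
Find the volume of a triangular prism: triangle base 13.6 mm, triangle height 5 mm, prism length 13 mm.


Shape: triangular prism
Triangle base = 13.6 mm, triangle height = 5 mm, prism length L = 13 mm
Formula: V = (1/2 * b * h_tri) * L
Cross-section area = 0.5 * 13.6 * 5 = 34
V = 34 * 13
V = 442
442 mm^3


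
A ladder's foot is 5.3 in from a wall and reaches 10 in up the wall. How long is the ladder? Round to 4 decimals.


Shape: right triangle
Legs a = 5.3 in, b = 10 in
Formula: c = sqrt(a^2 + b^2)
a^2 = 28.09, b^2 = 100
a^2 + b^2 = 128.09
c = sqrt(128.09)
c = 11.3177
11.3177 in


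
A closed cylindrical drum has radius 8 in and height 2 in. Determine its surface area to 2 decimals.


Shape: closed cylinder
Radius r = 8 in, Height h = 2 in
Formula: SA = 2*pi*r^2 + 2*pi*r*h = 2*pi*r*(r + h)
r + h = 10
2 * r * (r + h) = 2 * 8 * 10 = 160
SA = 160 * pi
SA = 502.65
502.65 in^2


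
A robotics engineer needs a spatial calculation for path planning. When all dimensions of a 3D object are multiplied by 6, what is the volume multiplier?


Linear scale factor k = 6
Rule: under a linear scaling by k, volumes scale by k^3.
k^3 = 6 * 6 * 6
k^3 = 36 * 6
k^3 = 216
Volume scales by a factor of 216.
216 (dimensionless)


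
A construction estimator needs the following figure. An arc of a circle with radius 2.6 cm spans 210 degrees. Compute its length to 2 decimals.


Shape: circular arc
Radius r = 2.6 cm, Angle = 210 degrees
Formula: L = (angle/360) * 2 * pi * r
2 * pi * r = 5.2 * pi
L = (210/360) * 5.2 * pi
L = 3.033333 * pi
L = 9.53
9.53 cm


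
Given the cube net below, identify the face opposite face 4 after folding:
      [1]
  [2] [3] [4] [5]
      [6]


Net: cross layout. Take square 3 as the base (bottom).
Fold the four squares in the horizontal row up around 3: 2 -> left, 4 -> right, 5 wraps to the top.
Fold 1 and 6 up from 3: 1 -> back, 6 -> front.
Opposite pairs are therefore: (1, 6), (2, 4), (3, 5).
Face 4 is opposite face 2.
face 2


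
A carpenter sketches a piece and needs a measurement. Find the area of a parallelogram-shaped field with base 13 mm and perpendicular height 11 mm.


Shape: parallelogram
Base b = 13 mm, Height h = 11 mm
Formula: A = b * h
A = 13 * 11
A = 143
143 mm^2


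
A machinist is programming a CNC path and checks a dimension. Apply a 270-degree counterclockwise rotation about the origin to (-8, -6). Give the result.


Transformation: rotation about the origin
Original point: (-8, -6)
Rule for 270 deg counterclockwise: (x, y) -> (y, -x)
Apply: (-8, -6) -> (-6, 8)
(-6, 8)


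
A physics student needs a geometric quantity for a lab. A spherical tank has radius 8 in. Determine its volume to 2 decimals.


Shape: sphere
Radius r = 8 in
Formula: V = (4/3) * pi * r^3
r^3 = 512
(4/3) * 512 = 682.666667
V = 682.666667 * pi
V = 2144.66
2144.66 in^3


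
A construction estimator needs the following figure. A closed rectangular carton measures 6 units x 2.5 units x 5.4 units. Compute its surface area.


Shape: rectangular prism
l = 6 units, w = 2.5 units, h = 5.4 units
Formula: SA = 2(lw + lh + wh)
lw = 15, lh = 32.4, wh = 13.5
lw + lh + wh = 60.9
SA = 2 * 60.9
SA = 121.8
121.8 units^2


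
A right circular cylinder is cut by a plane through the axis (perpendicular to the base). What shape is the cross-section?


Solid: right circular cylinder
Cutting plane: through the axis (perpendicular to the base)
Visualize the intersection of the plane with the solid's surface.
The boundary of the cut region is a rectangle.
rectangle


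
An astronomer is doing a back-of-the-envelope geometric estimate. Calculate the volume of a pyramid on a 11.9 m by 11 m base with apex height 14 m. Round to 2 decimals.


Shape: rectangular pyramid
Base: 11.9 m x 11 m, Height h = 14 m
Formula: V = (1/3) * base_area * h
base_area = 11.9 * 11 = 130.9
base_area * h = 130.9 * 14 = 1832.6
V = 1832.6 / 3
V = 610.87
610.87 m^3


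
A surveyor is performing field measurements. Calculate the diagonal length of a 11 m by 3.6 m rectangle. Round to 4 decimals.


Shape: rectangle (diagonal via Pythagoras)
Sides: 11 m and 3.6 m
Formula: d = sqrt(l^2 + w^2)
l^2 = 121, w^2 = 12.96
l^2 + w^2 = 133.96
d = sqrt(133.96)
d = 11.5741
11.5741 m


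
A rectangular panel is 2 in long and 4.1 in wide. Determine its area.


Shape: rectangle
Length l = 2 in, Width w = 4.1 in
Formula: A = l * w
A = 2 * 4.1
A = 8.2
8.2 in^2


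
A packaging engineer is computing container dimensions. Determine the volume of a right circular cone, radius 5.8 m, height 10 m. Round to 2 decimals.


Shape: cone
Radius r = 5.8 m, Height h = 10 m
Formula: V = (1/3) * pi * r^2 * h
r^2 = 33.64
pi * r^2 * h = pi * 33.64 * 10 = 336.4 * pi
V = 336.4 * pi / 3
V = 352.28
352.28 m^3


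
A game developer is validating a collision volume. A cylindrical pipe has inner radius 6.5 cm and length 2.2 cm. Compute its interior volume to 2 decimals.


Shape: cylinder
Radius r = 6.5 cm, Height h = 2.2 cm
Formula: V = pi * r^2 * h
r^2 = 42.25
V = pi * 42.25 * 2.2
V = 92.95 * pi
V = 292.01
292.01 cm^3


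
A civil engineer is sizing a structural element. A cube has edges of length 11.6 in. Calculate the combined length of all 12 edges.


Shape: cube
Side s = 11.6 in
A cube has 12 edges, all equal.
Formula: total edge length = 12 * s
Total = 12 * 11.6
Total = 139.2
139.2 in


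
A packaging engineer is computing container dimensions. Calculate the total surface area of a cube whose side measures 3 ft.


Shape: cube
Side s = 3 ft
A cube has 6 square faces.
Formula: SA = 6 * s^2
s^2 = 9
SA = 6 * 9
SA = 54
54 ft^2


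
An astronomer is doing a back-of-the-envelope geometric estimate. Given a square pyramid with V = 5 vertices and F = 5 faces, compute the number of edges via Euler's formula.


Polyhedron: square pyramid
Euler's formula for convex polyhedra: V - E + F = 2
Given: V = 5 vertices and F = 5 faces
Solve for E:
E = V + F - 2 = 5 + 5 - 2 = 8
8 edges


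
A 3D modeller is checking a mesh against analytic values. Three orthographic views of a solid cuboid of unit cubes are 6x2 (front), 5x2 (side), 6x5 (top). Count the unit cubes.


Orthographic views of a solid rectangular block:
Front view 6 x 2 -> length = 6, height = 2
Side view 5 x 2 -> width = 5, height = 2 (consistent)
Top view 6 x 5 -> confirms length = 6, width = 5
The block is 6 x 5 x 2.
Total unit cubes = 6 * 5 * 2 = 60
60 unit cubes


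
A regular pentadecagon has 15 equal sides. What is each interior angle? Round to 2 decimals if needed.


Shape: regular pentadecagon (15 sides)
Formula: interior angle = (n - 2) * 180 / n
(n - 2) = 13
(n - 2) * 180 = 2340
angle = 2340 / 15
angle = 156
156 degrees


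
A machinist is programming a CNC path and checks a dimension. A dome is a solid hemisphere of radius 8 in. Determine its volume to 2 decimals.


Shape: hemisphere (half of a sphere)
Radius r = 8 in
Formula: V = (1/2) * (4/3) * pi * r^3 = (2/3) * pi * r^3
r^3 = 512
(2/3) * 512 = 341.333333
V = 341.333333 * pi
V = 1072.33
1072.33 in^3


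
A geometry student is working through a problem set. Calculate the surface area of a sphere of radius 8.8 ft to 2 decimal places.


Shape: sphere
Radius r = 8.8 ft
Formula: SA = 4 * pi * r^2
r^2 = 77.44
SA = 4 * pi * 77.44
SA = 309.76 * pi
SA = 973.14
973.14 ft^2


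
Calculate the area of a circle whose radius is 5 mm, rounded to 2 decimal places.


Shape: circle
Radius r = 5 mm
Formula: A = pi * r^2
r^2 = 5^2 = 25
A = pi * 25
A = 78.54
78.54 mm^2


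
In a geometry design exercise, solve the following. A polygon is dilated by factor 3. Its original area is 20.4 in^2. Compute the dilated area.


Linear scale factor k = 3
Original area = 20.4 in^2
Rule: under a linear scaling by k, areas scale by k^2.
k^2 = 3^2 = 9
New area = 20.4 * 9
New area = 183.6
183.6 in^2


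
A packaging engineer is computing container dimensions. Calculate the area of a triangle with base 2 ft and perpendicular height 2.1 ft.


Shape: triangle
Base b = 2 ft, Height h = 2.1 ft
Formula: A = (1/2) * b * h
A = 0.5 * 2 * 2.1
A = 0.5 * 4.2
A = 2.1
2.1 ft^2


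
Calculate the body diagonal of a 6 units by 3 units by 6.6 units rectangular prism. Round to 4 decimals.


Shape: rectangular box (space diagonal)
l = 6 units, w = 3 units, h = 6.6 units
Visualize: the diagonal of the base, then a right triangle with that diagonal and the height.
Formula: d = sqrt(l^2 + w^2 + h^2)
l^2 + w^2 + h^2 = 36 + 9 + 43.56 = 88.56
d = sqrt(88.56)
d = 9.4106
9.4106 units


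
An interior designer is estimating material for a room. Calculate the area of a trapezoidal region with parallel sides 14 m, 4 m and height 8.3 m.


Shape: trapezoid
Parallel sides a = 14 m, b = 4 m; Height h = 8.3 m
Formula: A = (a + b) * h / 2
a + b = 14 + 4 = 18
A = 18 * 8.3 / 2
A = 149.4 / 2
A = 74.7
74.7 m^2


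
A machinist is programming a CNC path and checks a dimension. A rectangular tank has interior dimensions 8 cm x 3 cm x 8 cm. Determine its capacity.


Shape: rectangular prism
l = 8 cm, w = 3 cm, h = 8 cm
Formula: V = l * w * h
V = 8 * 3 * 8
V = 24 * 8
V = 192
192 cm^3


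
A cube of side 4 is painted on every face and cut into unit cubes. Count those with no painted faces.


Large cube: 4 x 4 x 4, cut into unit cubes.
n = 4, so n - 2 = 2
Unpainted cubes form the interior (n - 2)^3 block.
(n - 2)^3 = 2^3 = 8
8 unit cubes


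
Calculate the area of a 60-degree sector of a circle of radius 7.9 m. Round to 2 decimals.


Shape: circular sector
Radius r = 7.9 m, Angle = 60 degrees
Formula: A = (angle/360) * pi * r^2
r^2 = 62.41
Fraction of circle = 60/360
A = (60/360) * pi * 62.41
A = 10.401667 * pi
A = 32.68
32.68 m^2


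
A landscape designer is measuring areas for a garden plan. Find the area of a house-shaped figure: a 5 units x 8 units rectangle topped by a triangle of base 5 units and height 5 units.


Composite shape: rectangle + triangle
Rectangle area = 5 * 8 = 40
Triangle area = 0.5 * 5 * 5 = 12.5
Total = 40 + 12.5
Total = 52.5
52.5 units^2


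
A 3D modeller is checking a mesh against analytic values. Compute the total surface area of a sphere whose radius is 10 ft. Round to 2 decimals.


Shape: sphere
Radius r = 10 ft
Formula: SA = 4 * pi * r^2
r^2 = 100
SA = 4 * pi * 100
SA = 400 * pi
SA = 1256.64
1256.64 ft^2


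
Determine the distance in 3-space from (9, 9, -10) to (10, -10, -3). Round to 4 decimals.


3D distance between two points
P1 = (9, 9, -10), P2 = (10, -10, -3)
Formula: d = sqrt((x2-x1)^2 + (y2-y1)^2 + (z2-z1)^2)
dx = 10 - 9 = 1
dy = -10 - 9 = -19
dz = -3 - -10 = 7
dx^2 + dy^2 + dz^2 = 1 + 361 + 49 = 411
d = sqrt(411)
d = 20.2731
20.2731 units


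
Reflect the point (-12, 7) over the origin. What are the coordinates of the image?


Transformation: reflection
Original point: (-12, 7)
Rule for reflection through the origin: (x, y) -> (-x, -y)
Apply: (-12, 7) -> (12, -7)
(12, -7)


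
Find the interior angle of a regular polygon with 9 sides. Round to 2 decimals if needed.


Shape: regular nonagon (9 sides)
Formula: interior angle = (n - 2) * 180 / n
(n - 2) = 7
(n - 2) * 180 = 1260
angle = 1260 / 9
angle = 140
140 degrees


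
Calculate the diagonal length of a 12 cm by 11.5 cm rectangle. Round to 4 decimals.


Shape: rectangle (diagonal via Pythagoras)
Sides: 12 cm and 11.5 cm
Formula: d = sqrt(l^2 + w^2)
l^2 = 144, w^2 = 132.25
l^2 + w^2 = 276.25
d = sqrt(276.25)
d = 16.6208
16.6208 cm


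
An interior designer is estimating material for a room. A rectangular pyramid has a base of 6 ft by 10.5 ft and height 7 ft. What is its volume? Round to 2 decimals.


Shape: rectangular pyramid
Base: 6 ft x 10.5 ft, Height h = 7 ft
Formula: V = (1/3) * base_area * h
base_area = 6 * 10.5 = 63
base_area * h = 63 * 7 = 441
V = 441 / 3
V = 147
147 ft^3


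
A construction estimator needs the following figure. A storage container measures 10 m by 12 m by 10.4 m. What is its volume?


Shape: rectangular prism
l = 10 m, w = 12 m, h = 10.4 m
Formula: V = l * w * h
V = 10 * 12 * 10.4
V = 120 * 10.4
V = 1248
1248 m^3


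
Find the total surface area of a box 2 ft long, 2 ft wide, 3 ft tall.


Shape: rectangular prism
l = 2 ft, w = 2 ft, h = 3 ft
Formula: SA = 2(lw + lh + wh)
lw = 4, lh = 6, wh = 6
lw + lh + wh = 16
SA = 2 * 16
SA = 32
32 ft^2


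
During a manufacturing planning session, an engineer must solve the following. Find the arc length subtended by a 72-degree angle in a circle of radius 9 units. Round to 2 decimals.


Shape: circular arc
Radius r = 9 units, Angle = 72 degrees
Formula: L = (angle/360) * 2 * pi * r
2 * pi * r = 18 * pi
L = (72/360) * 18 * pi
L = 3.6 * pi
L = 11.31
11.31 units


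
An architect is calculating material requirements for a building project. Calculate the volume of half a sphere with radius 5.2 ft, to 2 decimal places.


Shape: hemisphere (half of a sphere)
Radius r = 5.2 ft
Formula: V = (1/2) * (4/3) * pi * r^3 = (2/3) * pi * r^3
r^3 = 140.608
(2/3) * 140.608 = 93.738667
V = 93.738667 * pi
V = 294.49
294.49 ft^3


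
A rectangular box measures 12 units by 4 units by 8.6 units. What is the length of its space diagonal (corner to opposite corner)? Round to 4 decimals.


Shape: rectangular box (space diagonal)
l = 12 units, w = 4 units, h = 8.6 units
Visualize: the diagonal of the base, then a right triangle with that diagonal and the height.
Formula: d = sqrt(l^2 + w^2 + h^2)
l^2 + w^2 + h^2 = 144 + 16 + 73.96 = 233.96
d = sqrt(233.96)
d = 15.2958
15.2958 units


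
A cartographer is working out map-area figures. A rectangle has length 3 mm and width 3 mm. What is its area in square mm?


Shape: rectangle
Length l = 3 mm, Width w = 3 mm
Formula: A = l * w
A = 3 * 3
A = 9
9 mm^2


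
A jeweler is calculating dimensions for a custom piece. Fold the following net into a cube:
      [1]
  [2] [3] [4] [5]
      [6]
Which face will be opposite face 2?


Net: cross layout. Take square 3 as the base (bottom).
Fold the four squares in the horizontal row up around 3: 2 -> left, 4 -> right, 5 wraps to the top.
Fold 1 and 6 up from 3: 1 -> back, 6 -> front.
Opposite pairs are therefore: (1, 6), (2, 4), (3, 5).
Face 2 is opposite face 4.
face 4


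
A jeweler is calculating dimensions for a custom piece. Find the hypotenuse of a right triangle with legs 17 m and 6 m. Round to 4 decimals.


Shape: right triangle
Legs a = 17 m, b = 6 m
Formula: c = sqrt(a^2 + b^2)
a^2 = 289, b^2 = 36
a^2 + b^2 = 325
c = sqrt(325)
c = 18.0278
18.0278 m


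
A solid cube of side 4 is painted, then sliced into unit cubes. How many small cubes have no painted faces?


Large cube: 4 x 4 x 4, cut into unit cubes.
n = 4, so n - 2 = 2
Unpainted cubes form the interior (n - 2)^3 block.
(n - 2)^3 = 2^3 = 8
8 unit cubes


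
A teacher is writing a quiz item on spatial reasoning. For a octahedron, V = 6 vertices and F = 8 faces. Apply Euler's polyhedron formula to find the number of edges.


Polyhedron: octahedron
Euler's formula for convex polyhedra: V - E + F = 2
Given: V = 6 vertices and F = 8 faces
Solve for E:
E = V + F - 2 = 6 + 8 - 2 = 12
12 edges


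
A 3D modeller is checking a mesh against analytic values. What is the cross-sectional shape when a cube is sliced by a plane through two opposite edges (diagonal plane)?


Solid: cube
Cutting plane: through two opposite edges (diagonal plane)
Visualize the intersection of the plane with the solid's surface.
The boundary of the cut region is a rectangle.
rectangle


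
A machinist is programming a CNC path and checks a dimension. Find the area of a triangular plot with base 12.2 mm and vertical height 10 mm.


Shape: triangle
Base b = 12.2 mm, Height h = 10 mm
Formula: A = (1/2) * b * h
A = 0.5 * 12.2 * 10
A = 0.5 * 122
A = 61
61 mm^2


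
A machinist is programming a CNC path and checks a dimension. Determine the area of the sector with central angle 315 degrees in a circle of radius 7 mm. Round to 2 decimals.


Shape: circular sector
Radius r = 7 mm, Angle = 315 degrees
Formula: A = (angle/360) * pi * r^2
r^2 = 49
Fraction of circle = 315/360
A = (315/360) * pi * 49
A = 42.875 * pi
A = 134.7
134.7 mm^2


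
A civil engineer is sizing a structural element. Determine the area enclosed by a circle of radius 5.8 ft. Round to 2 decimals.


Shape: circle
Radius r = 5.8 ft
Formula: A = pi * r^2
r^2 = 5.8^2 = 33.64
A = pi * 33.64
A = 105.68
105.68 ft^2


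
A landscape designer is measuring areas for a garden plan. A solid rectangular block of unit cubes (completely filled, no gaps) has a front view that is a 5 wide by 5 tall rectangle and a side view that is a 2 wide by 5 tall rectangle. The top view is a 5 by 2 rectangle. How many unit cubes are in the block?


Orthographic views of a solid rectangular block:
Front view 5 x 5 -> length = 5, height = 5
Side view 2 x 5 -> width = 2, height = 5 (consistent)
Top view 5 x 2 -> confirms length = 5, width = 2
The block is 5 x 2 x 5.
Total unit cubes = 5 * 2 * 5 = 50
50 unit cubes


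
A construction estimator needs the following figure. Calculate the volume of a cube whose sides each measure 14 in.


Shape: cube
Side s = 14 in
Formula: V = s^3
V = 14 * 14 * 14
V = 196 * 14
V = 2744
2744 in^3


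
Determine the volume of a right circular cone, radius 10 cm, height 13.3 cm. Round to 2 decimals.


Shape: cone
Radius r = 10 cm, Height h = 13.3 cm
Formula: V = (1/3) * pi * r^2 * h
r^2 = 100
pi * r^2 * h = pi * 100 * 13.3 = 1330 * pi
V = 1330 * pi / 3
V = 1392.77
1392.77 cm^3


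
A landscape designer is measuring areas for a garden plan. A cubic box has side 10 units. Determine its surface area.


Shape: cube
Side s = 10 units
A cube has 6 square faces.
Formula: SA = 6 * s^2
s^2 = 100
SA = 6 * 100
SA = 600
600 units^2


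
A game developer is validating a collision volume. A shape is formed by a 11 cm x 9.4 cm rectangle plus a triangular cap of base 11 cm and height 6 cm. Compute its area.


Composite shape: rectangle + triangle
Rectangle area = 11 * 9.4 = 103.4
Triangle area = 0.5 * 11 * 6 = 33
Total = 103.4 + 33
Total = 136.4
136.4 cm^2


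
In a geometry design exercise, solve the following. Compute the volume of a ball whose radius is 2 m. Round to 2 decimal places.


Shape: sphere
Radius r = 2 m
Formula: V = (4/3) * pi * r^3
r^3 = 8
(4/3) * 8 = 10.666667
V = 10.666667 * pi
V = 33.51
33.51 m^3


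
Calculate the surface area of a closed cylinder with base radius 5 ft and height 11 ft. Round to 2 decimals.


Shape: closed cylinder
Radius r = 5 ft, Height h = 11 ft
Formula: SA = 2*pi*r^2 + 2*pi*r*h = 2*pi*r*(r + h)
r + h = 16
2 * r * (r + h) = 2 * 5 * 16 = 160
SA = 160 * pi
SA = 502.65
502.65 ft^2


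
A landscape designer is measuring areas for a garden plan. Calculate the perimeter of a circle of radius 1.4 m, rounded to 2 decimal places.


Shape: circle
Radius r = 1.4 m
Formula: C = 2 * pi * r
C = 2 * pi * 1.4
C = 2.8 * pi
C = 8.8
8.8 m


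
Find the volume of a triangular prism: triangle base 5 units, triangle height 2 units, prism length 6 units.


Shape: triangular prism
Triangle base = 5 units, triangle height = 2 units, prism length L = 6 units
Formula: V = (1/2 * b * h_tri) * L
Cross-section area = 0.5 * 5 * 2 = 5
V = 5 * 6
V = 30
30 units^3


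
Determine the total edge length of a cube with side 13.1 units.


Shape: cube
Side s = 13.1 units
A cube has 12 edges, all equal.
Formula: total edge length = 12 * s
Total = 12 * 13.1
Total = 157.2
157.2 units


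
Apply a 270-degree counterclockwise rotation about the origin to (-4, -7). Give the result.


Transformation: rotation about the origin
Original point: (-4, -7)
Rule for 270 deg counterclockwise: (x, y) -> (y, -x)
Apply: (-4, -7) -> (-7, 4)
(-7, 4)


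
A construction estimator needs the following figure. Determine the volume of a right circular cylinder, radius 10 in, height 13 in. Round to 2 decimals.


Shape: cylinder
Radius r = 10 in, Height h = 13 in
Formula: V = pi * r^2 * h
r^2 = 100
V = pi * 100 * 13
V = 1300 * pi
V = 4084.07
4084.07 in^3


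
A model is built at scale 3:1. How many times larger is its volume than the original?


Linear scale factor k = 3
Rule: under a linear scaling by k, volumes scale by k^3.
k^3 = 3 * 3 * 3
k^3 = 9 * 3
k^3 = 27
Volume scales by a factor of 27.
27 (dimensionless)


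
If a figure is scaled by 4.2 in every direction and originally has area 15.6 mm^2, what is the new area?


Linear scale factor k = 4.2
Original area = 15.6 mm^2
Rule: under a linear scaling by k, areas scale by k^2.
k^2 = 4.2^2 = 17.64
New area = 15.6 * 17.64
New area = 275.184
275.184 mm^2


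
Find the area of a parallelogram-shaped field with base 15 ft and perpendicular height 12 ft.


Shape: parallelogram
Base b = 15 ft, Height h = 12 ft
Formula: A = b * h
A = 15 * 12
A = 180
180 ft^2


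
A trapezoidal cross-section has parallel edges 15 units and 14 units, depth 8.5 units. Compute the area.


Shape: trapezoid
Parallel sides a = 15 units, b = 14 units; Height h = 8.5 units
Formula: A = (a + b) * h / 2
a + b = 15 + 14 = 29
A = 29 * 8.5 / 2
A = 246.5 / 2
A = 123.25
123.25 units^2


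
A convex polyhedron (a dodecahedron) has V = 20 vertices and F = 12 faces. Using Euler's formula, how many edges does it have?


Polyhedron: dodecahedron
Euler's formula for convex polyhedra: V - E + F = 2
Given: V = 20 vertices and F = 12 faces
Solve for E:
E = V + F - 2 = 20 + 12 - 2 = 30
30 edges


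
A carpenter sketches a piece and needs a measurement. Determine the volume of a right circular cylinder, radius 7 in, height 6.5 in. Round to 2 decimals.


Shape: cylinder
Radius r = 7 in, Height h = 6.5 in
Formula: V = pi * r^2 * h
r^2 = 49
V = pi * 49 * 6.5
V = 318.5 * pi
V = 1000.6
1000.6 in^3


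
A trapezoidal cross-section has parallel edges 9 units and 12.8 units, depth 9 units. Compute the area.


Shape: trapezoid
Parallel sides a = 9 units, b = 12.8 units; Height h = 9 units
Formula: A = (a + b) * h / 2
a + b = 9 + 12.8 = 21.8
A = 21.8 * 9 / 2
A = 196.2 / 2
A = 98.1
98.1 units^2


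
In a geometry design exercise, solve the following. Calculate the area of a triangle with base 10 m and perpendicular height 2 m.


Shape: triangle
Base b = 10 m, Height h = 2 m
Formula: A = (1/2) * b * h
A = 0.5 * 10 * 2
A = 0.5 * 20
A = 10
10 m^2


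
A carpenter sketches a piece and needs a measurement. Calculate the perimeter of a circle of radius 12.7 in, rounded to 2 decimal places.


Shape: circle
Radius r = 12.7 in
Formula: C = 2 * pi * r
C = 2 * pi * 12.7
C = 25.4 * pi
C = 79.8
79.8 in


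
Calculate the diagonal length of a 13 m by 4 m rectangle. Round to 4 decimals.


Shape: rectangle (diagonal via Pythagoras)
Sides: 13 m and 4 m
Formula: d = sqrt(l^2 + w^2)
l^2 = 169, w^2 = 16
l^2 + w^2 = 185
d = sqrt(185)
d = 13.6015
13.6015 m


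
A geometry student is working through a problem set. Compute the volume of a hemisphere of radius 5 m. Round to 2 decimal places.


Shape: hemisphere (half of a sphere)
Radius r = 5 m
Formula: V = (1/2) * (4/3) * pi * r^3 = (2/3) * pi * r^3
r^3 = 125
(2/3) * 125 = 83.333333
V = 83.333333 * pi
V = 261.8
261.8 m^3


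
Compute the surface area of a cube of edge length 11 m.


Shape: cube
Side s = 11 m
A cube has 6 square faces.
Formula: SA = 6 * s^2
s^2 = 121
SA = 6 * 121
SA = 726
726 m^2


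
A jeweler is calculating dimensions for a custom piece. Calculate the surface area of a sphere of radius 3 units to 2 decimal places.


Shape: sphere
Radius r = 3 units
Formula: SA = 4 * pi * r^2
r^2 = 9
SA = 4 * pi * 9
SA = 36 * pi
SA = 113.1
113.1 units^2


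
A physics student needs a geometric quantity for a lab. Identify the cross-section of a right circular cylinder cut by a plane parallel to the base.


Solid: right circular cylinder
Cutting plane: parallel to the base
Visualize the intersection of the plane with the solid's surface.
The boundary of the cut region is a circle.
circle


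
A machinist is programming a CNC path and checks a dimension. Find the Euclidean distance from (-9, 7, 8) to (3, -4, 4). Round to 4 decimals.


3D distance between two points
P1 = (-9, 7, 8), P2 = (3, -4, 4)
Formula: d = sqrt((x2-x1)^2 + (y2-y1)^2 + (z2-z1)^2)
dx = 3 - -9 = 12
dy = -4 - 7 = -11
dz = 4 - 8 = -4
dx^2 + dy^2 + dz^2 = 144 + 121 + 16 = 281
d = sqrt(281)
d = 16.7631
16.7631 units


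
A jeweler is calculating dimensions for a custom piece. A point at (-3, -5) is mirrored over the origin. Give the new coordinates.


Transformation: reflection
Original point: (-3, -5)
Rule for reflection through the origin: (x, y) -> (-x, -y)
Apply: (-3, -5) -> (3, 5)
(3, 5)


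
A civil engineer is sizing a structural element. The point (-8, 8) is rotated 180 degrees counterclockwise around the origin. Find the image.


Transformation: rotation about the origin
Original point: (-8, 8)
Rule for 180 deg: (x, y) -> (-x, -y)
Apply: (-8, 8) -> (8, -8)
(8, -8)


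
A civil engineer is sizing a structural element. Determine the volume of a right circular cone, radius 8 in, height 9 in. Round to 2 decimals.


Shape: cone
Radius r = 8 in, Height h = 9 in
Formula: V = (1/3) * pi * r^2 * h
r^2 = 64
pi * r^2 * h = pi * 64 * 9 = 576 * pi
V = 576 * pi / 3
V = 603.19
603.19 in^3


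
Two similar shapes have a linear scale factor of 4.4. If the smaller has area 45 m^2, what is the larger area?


Linear scale factor k = 4.4
Original area = 45 m^2
Rule: under a linear scaling by k, areas scale by k^2.
k^2 = 4.4^2 = 19.36
New area = 45 * 19.36
New area = 871.2
871.2 m^2


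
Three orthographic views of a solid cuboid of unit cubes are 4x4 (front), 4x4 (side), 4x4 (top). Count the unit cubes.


Orthographic views of a solid rectangular block:
Front view 4 x 4 -> length = 4, height = 4
Side view 4 x 4 -> width = 4, height = 4 (consistent)
Top view 4 x 4 -> confirms length = 4, width = 4
The block is 4 x 4 x 4.
Total unit cubes = 4 * 4 * 4 = 64
64 unit cubes


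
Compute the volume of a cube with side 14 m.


Shape: cube
Side s = 14 m
Formula: V = s^3
V = 14 * 14 * 14
V = 196 * 14
V = 2744
2744 m^3


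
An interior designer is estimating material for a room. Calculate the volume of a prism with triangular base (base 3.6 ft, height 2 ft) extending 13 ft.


Shape: triangular prism
Triangle base = 3.6 ft, triangle height = 2 ft, prism length L = 13 ft
Formula: V = (1/2 * b * h_tri) * L
Cross-section area = 0.5 * 3.6 * 2 = 3.6
V = 3.6 * 13
V = 46.8
46.8 ft^3


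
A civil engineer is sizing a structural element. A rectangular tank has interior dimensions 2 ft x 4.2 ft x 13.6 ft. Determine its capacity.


Shape: rectangular prism
l = 2 ft, w = 4.2 ft, h = 13.6 ft
Formula: V = l * w * h
V = 2 * 4.2 * 13.6
V = 8.4 * 13.6
V = 114.24
114.24 ft^3


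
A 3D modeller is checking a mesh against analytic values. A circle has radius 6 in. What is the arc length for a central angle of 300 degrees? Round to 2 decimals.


Shape: circular arc
Radius r = 6 in, Angle = 300 degrees
Formula: L = (angle/360) * 2 * pi * r
2 * pi * r = 12 * pi
L = (300/360) * 12 * pi
L = 10 * pi
L = 31.42
31.42 in


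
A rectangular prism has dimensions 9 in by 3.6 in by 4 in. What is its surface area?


Shape: rectangular prism
l = 9 in, w = 3.6 in, h = 4 in
Formula: SA = 2(lw + lh + wh)
lw = 32.4, lh = 36, wh = 14.4
lw + lh + wh = 82.8
SA = 2 * 82.8
SA = 165.6
165.6 in^2


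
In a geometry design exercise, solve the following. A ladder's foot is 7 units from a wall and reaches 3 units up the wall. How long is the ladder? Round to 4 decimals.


Shape: right triangle
Legs a = 7 units, b = 3 units
Formula: c = sqrt(a^2 + b^2)
a^2 = 49, b^2 = 9
a^2 + b^2 = 58
c = sqrt(58)
c = 7.6158
7.6158 units


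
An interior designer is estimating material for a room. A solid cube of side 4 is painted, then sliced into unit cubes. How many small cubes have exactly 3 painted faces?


Large cube: 4 x 4 x 4, cut into unit cubes.
Cubes with 3 painted faces are at the corners. A cube always has 8 corners.
Count = 8
8 unit cubes
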